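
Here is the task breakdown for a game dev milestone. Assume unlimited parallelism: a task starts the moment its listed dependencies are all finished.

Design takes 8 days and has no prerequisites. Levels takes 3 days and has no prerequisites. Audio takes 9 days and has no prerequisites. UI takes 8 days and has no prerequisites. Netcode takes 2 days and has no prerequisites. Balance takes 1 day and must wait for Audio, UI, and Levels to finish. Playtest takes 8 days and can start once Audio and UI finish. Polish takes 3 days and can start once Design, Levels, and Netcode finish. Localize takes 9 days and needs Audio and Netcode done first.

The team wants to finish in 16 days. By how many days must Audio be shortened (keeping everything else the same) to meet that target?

2

Current finish: 18 days; target: 16.
Audio is on every critical path, so each day cut from Audio cuts the finish by one (this holds down to a finish of 16).
Need 18 − 16 = 2 days off Audio → Audio becomes 7 days, finish becomes 16.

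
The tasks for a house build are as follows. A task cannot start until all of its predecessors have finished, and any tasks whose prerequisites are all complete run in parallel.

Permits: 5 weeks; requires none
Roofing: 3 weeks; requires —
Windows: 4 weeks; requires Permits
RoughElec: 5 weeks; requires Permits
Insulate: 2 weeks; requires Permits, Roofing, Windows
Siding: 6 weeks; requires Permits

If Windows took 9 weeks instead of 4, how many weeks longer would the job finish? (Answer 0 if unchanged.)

5

Baseline: Permits→Windows→Insulate = 5+4+2 = 11 → 11 weeks.
Since Windows is critical, the +5 change carries straight to that chain (now 16 weeks).
That remains the longest chain; total 16 weeks.
Change in finish: 16 − 11 = +5 weeks.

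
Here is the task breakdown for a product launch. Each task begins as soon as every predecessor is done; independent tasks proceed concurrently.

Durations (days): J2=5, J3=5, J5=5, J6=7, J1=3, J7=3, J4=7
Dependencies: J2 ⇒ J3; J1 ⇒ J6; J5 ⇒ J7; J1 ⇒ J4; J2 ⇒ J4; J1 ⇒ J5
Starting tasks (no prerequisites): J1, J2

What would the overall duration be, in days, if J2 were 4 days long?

11

Actual critical path: J2→J4 = 5+7 = 12 ⇒ 12 days.
Since J2 is critical, the -1 change carries straight to that chain (now 11 days).
New critical path: J1→J5→J7 = 3+5+3 = 11 ⇒ 11 days.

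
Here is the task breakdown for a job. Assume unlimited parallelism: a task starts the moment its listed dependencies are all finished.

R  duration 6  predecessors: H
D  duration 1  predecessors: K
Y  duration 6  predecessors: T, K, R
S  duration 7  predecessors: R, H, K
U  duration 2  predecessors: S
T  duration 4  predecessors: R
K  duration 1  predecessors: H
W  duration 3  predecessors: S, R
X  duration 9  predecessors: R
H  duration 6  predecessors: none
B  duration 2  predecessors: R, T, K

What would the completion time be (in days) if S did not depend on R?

22

Original critical path: H→R→S→W = 6+6+7+3 = 22 ⇒ 22 days.
Without R→S, S's earliest start moves from 12 to 7.
After: H→R→T→Y = 6+6+4+6 = 22 → 22 days.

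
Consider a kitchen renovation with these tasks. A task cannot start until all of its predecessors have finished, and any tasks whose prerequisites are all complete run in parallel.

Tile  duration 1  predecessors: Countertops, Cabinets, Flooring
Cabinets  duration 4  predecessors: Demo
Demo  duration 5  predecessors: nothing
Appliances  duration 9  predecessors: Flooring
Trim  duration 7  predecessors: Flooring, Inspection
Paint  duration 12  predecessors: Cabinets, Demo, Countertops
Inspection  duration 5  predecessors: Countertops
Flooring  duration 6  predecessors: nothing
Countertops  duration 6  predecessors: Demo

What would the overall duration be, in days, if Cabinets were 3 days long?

The binding path is Demo→Countertops→Paint = 5+6+12 = 23; finish at 23 days.
The longest path through Cabinets is only 21 days, so Cabinets has float 2.
The critical path is still Demo→Countertops→Paint; finish is now 23 days.

23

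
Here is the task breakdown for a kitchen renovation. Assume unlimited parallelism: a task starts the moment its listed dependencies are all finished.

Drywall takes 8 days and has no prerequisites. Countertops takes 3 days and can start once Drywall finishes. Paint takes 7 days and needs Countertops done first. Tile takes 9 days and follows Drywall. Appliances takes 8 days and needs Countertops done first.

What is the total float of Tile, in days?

Critical path: Drywall→Countertops→Appliances = 8+3+8 = 19, so the finish is 19 days.
Tile finishes as early as 17 and must finish by 19.
Slack of Tile = 10 − 8 = 2 days.

2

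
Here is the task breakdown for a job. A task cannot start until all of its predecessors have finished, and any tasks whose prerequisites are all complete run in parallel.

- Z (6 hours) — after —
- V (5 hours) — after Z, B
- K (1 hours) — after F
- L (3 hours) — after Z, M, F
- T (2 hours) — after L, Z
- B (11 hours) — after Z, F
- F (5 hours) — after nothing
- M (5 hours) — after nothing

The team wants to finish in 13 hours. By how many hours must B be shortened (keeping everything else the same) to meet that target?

Current finish: 22 hours; target: 13.
B is on every critical path, so each hour cut from B cuts the finish by one (this holds down to a finish of 12).
Need 22 − 13 = 9 hours off B → B becomes 2 hours, finish becomes 13.

9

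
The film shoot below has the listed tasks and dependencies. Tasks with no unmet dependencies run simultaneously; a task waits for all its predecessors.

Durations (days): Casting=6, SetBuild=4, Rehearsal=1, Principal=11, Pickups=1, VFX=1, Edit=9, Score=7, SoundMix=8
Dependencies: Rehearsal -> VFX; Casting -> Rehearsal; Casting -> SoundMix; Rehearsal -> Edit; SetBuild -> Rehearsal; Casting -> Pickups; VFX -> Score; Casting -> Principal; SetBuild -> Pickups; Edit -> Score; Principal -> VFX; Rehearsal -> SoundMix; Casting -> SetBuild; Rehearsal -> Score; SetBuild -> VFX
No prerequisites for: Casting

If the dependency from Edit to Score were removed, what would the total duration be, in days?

25

Before: longest chain Casting→SetBuild→Rehearsal→Edit→Score = 6+4+1+9+7 = 27, finish 27.
Without Edit→Score, Score's earliest start moves from 20 to 18.
The longest chain is now Casting→Principal→VFX→Score = 6+11+1+7 = 25, so the project takes 25 days.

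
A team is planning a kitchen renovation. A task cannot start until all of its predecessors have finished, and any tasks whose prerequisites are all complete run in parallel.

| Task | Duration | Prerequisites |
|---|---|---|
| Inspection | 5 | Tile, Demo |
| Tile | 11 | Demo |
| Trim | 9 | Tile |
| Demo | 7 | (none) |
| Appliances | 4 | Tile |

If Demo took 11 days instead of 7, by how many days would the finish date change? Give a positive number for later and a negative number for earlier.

Critical path before the change: Demo→Tile→Trim = 7+11+9 = 27 giving 27 days.
Demo lies on that path, so at 11 days the path becomes 31 days.
The critical path is still Demo→Tile→Trim; finish is now 31 days.
Change in finish: 31 − 27 = +4 days.

4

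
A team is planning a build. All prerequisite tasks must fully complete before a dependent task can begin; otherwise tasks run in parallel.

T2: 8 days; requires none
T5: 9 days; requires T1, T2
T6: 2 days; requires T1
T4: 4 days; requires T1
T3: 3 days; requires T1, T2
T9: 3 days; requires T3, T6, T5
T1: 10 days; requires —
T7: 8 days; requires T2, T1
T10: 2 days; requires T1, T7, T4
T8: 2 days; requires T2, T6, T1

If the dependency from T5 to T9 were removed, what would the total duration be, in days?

20

Original critical path: T1→T5→T9 = 10+9+3 = 22 ⇒ 22 days.
Without T5→T9, T9's earliest start moves from 19 to 13.
After: T1→T7→T10 = 10+8+2 = 20 → 20 days.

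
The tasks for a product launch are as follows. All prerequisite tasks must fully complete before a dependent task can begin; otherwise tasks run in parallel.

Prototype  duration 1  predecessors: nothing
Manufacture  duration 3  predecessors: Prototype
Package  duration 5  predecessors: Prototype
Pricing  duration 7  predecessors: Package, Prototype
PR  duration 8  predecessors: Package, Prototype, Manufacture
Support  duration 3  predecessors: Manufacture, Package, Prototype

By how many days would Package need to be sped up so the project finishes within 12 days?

Current finish: 14 days; target: 12.
Package is on every critical path, so each day cut from Package cuts the finish by one (this holds down to a finish of 12).
Need 14 − 12 = 2 days off Package → Package becomes 3 days, finish becomes 12.

2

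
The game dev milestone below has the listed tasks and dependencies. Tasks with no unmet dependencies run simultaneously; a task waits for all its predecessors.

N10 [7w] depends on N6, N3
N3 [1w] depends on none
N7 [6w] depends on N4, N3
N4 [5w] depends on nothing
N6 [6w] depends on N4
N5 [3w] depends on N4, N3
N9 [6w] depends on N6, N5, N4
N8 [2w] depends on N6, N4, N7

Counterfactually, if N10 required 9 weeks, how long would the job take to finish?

20

As given, the longest chain is N4→N6→N10 = 5+6+7 = 18, so the finish is 18 weeks.
Since N10 is critical, the +2 change carries straight to that chain (now 20 weeks).
That remains the longest chain; total 20 weeks.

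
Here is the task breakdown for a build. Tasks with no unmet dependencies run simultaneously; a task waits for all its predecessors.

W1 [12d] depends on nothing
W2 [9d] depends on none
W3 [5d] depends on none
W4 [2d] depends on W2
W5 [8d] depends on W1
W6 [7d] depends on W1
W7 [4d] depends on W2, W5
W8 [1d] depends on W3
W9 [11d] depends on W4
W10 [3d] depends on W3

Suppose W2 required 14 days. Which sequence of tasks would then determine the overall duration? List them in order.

The binding path is W1→W5→W7 = 12+8+4 = 24; finish at 24 days.
W2 has 2 days of float (longest path through it is 22).
The binding chain switches to W2→W4→W9 = 14+2+11 = 27; finish 27 days.

W2, W4, W9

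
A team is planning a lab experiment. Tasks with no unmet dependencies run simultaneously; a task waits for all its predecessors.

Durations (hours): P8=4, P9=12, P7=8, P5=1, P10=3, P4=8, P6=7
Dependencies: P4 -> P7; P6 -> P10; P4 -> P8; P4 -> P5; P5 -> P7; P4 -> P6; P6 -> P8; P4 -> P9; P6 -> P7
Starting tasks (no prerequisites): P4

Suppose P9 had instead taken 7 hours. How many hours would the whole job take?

Baseline: P4→P6→P7 = 8+7+8 = 23 → 23 hours.
P9 is off the critical path — its longest chain is 20 hours, giving 3 of slack.
That remains the longest chain; total 23 hours.

23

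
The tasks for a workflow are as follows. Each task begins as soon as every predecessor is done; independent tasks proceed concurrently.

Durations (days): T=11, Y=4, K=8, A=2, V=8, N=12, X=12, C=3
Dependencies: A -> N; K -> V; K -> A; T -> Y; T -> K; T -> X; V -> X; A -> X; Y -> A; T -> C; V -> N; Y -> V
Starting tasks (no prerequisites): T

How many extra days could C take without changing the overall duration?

Critical path: T→K→V→N = 11+8+8+12 = 39, so the finish is 39 days.
C finishes as early as 14 and must finish by 39.
Slack of C = 36 − 11 = 25 days.

25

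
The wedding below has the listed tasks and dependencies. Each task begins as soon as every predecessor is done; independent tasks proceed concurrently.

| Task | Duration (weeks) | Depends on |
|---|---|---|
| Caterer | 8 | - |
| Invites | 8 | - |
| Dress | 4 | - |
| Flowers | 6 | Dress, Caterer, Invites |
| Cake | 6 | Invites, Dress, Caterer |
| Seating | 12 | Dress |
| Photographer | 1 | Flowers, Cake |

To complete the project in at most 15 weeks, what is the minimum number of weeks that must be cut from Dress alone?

Current finish: 16 weeks; target: 15.
Dress is on every critical path, so each week cut from Dress cuts the finish by one (this holds down to a finish of 15).
Need 16 − 15 = 1 week off Dress → Dress becomes 3 weeks, finish becomes 15.

1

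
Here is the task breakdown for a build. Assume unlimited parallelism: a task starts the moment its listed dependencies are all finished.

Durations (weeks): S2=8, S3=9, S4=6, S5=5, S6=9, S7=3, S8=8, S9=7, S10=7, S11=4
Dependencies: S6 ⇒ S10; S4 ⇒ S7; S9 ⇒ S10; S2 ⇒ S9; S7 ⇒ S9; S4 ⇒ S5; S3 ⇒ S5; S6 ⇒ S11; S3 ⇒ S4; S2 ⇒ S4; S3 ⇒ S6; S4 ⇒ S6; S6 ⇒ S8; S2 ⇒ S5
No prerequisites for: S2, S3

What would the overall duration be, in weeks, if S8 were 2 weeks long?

32

As given, the longest chain is S3→S4→S6→S8 = 9+6+9+8 = 32, so the finish is 32 weeks.
S8 is on the critical path; changing it to 2 makes that path 26 weeks.
New critical path: S3→S4→S7→S9→S10 = 9+6+3+7+7 = 32 ⇒ 32 weeks.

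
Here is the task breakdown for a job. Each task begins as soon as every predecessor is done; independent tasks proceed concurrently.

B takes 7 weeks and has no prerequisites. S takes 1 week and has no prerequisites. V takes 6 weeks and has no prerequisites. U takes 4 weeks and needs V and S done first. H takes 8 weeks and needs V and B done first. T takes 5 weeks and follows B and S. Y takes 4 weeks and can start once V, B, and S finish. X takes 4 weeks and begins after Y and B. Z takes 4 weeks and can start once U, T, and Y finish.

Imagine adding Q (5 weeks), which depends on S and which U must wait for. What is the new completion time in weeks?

16

Originally the plan takes 16 weeks.
With Q inserted, U now waits for max(V, S, Q).
New critical path: B→T→Z = 7+5+4 = 16 ⇒ 16 weeks.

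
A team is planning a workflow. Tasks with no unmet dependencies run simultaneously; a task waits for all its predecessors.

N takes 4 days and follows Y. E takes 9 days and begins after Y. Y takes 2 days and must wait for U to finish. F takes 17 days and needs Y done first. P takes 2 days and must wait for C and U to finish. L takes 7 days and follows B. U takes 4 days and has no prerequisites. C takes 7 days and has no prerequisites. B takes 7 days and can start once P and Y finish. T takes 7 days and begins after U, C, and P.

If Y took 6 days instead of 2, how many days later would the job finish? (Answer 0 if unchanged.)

4

The binding path is U→Y→F = 4+2+17 = 23; finish at 23 days.
Y is on the critical path; changing it to 6 makes that path 27 days.
No other chain overtakes it, so the finish is 27 days.
Change in finish: 27 − 23 = +4 days.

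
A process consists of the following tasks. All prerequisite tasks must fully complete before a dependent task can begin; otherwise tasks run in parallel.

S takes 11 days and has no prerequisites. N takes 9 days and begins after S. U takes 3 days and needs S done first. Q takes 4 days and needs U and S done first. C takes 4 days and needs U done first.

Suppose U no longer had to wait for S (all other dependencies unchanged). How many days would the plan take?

Original critical path: S→N = 11+9 = 20 ⇒ 20 days.
Without S→U, U's earliest start moves from 11 to 0.
The longest chain is now S→N = 11+9 = 20, so the plan takes 20 days.

20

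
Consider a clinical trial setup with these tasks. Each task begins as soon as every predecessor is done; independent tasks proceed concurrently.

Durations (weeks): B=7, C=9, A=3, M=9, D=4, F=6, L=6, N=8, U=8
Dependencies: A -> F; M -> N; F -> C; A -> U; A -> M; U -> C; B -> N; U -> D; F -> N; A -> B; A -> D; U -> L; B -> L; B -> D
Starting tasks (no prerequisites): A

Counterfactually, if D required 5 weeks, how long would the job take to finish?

20

As given, the longest chain is A→M→N = 3+9+8 = 20, so the finish is 20 weeks.
D is off the critical path — its longest chain is 15 weeks, giving 5 of slack.
The critical path is still A→M→N; finish is now 20 weeks.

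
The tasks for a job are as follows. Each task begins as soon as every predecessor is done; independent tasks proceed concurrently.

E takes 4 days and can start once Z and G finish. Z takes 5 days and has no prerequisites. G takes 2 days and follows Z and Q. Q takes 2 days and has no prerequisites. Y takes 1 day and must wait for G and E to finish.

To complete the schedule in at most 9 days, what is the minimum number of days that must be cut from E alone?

3

Current finish: 12 days; target: 9.
E is on every critical path, so each day cut from E cuts the finish by one (this holds down to a finish of 9).
Need 12 − 9 = 3 days off E → E becomes 1 day, finish becomes 9.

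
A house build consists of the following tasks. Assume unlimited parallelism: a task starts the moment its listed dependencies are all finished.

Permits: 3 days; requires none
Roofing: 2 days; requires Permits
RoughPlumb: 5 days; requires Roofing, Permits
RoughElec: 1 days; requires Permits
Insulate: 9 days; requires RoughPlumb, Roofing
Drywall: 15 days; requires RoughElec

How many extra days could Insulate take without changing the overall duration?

Critical path: Permits→Roofing→RoughPlumb→Insulate = 3+2+5+9 = 19, so the finish is 19 days.
Longest path through Insulate: 19 days (earliest finish 19, latest finish 19).
Slack of Insulate = 10 − 10 = 0 days.

0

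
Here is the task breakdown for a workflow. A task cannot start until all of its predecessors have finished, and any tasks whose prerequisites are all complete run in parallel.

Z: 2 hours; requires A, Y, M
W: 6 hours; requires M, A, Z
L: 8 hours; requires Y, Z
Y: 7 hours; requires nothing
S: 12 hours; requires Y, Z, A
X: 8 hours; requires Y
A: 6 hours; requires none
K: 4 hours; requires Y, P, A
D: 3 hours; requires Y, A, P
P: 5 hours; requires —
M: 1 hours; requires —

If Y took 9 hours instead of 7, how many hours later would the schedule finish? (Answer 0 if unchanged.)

Baseline: Y→Z→S = 7+2+12 = 21 → 21 hours.
Since Y is critical, the +2 change carries straight to that chain (now 23 hours).
No other chain overtakes it, so the finish is 23 hours.
Change in finish: 23 − 21 = +2 hours.

2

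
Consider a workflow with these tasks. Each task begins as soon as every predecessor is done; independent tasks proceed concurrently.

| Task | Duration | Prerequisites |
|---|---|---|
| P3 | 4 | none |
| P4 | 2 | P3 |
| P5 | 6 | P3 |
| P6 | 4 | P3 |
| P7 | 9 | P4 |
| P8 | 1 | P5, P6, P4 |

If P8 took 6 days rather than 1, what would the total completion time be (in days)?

16

Critical path before the change: P3→P4→P7 = 4+2+9 = 15 giving 15 days.
The longest path through P8 is only 11 days, so P8 has float 4.
Now P3→P5→P8 = 4+6+6 = 16 is longest, so the finish becomes 16 days.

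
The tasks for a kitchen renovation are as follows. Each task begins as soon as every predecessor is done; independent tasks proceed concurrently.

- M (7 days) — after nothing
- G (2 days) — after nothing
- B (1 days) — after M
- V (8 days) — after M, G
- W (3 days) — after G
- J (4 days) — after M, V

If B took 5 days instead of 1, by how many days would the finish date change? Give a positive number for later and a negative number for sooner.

Actual critical path: M→V→J = 7+8+4 = 19 ⇒ 19 days.
B has 11 days of float (longest path through it is 8).
The critical path is still M→V→J; finish is now 19 days.
Change in finish: 19 − 19 = +0 days.

0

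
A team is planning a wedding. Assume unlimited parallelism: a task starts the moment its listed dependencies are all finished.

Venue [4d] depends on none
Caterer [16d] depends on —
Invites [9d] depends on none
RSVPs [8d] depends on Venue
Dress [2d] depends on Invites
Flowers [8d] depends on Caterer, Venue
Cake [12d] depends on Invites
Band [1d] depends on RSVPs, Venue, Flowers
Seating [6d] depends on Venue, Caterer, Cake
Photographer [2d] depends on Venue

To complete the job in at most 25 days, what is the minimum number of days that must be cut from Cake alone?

Current finish: 27 days; target: 25.
Cake is on every critical path, so each day cut from Cake cuts the finish by one (this holds down to a finish of 25).
Need 27 − 25 = 2 days off Cake → Cake becomes 10 days, finish becomes 25.

2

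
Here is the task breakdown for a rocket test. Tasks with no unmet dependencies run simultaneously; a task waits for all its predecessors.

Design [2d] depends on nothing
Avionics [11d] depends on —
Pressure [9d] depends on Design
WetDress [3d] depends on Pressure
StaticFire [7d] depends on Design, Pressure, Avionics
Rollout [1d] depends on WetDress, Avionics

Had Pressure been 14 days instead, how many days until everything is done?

As given, the longest chain is Design→Pressure→StaticFire = 2+9+7 = 18, so the finish is 18 days.
Pressure is on the critical path; changing it to 14 makes that path 23 days.
No other chain overtakes it, so the finish is 23 days.

23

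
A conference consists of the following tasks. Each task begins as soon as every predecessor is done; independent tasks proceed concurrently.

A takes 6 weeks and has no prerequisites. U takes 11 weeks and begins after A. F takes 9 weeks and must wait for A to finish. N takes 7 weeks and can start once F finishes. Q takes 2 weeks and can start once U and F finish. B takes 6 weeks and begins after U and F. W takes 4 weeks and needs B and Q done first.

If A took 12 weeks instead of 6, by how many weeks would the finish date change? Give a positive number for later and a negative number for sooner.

6

Critical path before the change: A→U→B→W = 6+11+6+4 = 27 giving 27 weeks.
A is on the critical path; changing it to 12 makes that path 33 weeks.
No other chain overtakes it, so the finish is 33 weeks.
Change in finish: 33 − 27 = +6 weeks.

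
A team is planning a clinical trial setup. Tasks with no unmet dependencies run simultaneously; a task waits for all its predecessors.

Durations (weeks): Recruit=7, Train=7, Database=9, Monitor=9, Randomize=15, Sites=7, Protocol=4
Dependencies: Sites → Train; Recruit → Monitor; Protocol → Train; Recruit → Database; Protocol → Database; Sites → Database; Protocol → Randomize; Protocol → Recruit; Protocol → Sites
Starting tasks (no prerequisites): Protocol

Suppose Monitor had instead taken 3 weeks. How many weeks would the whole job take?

20

Actual critical path: Protocol→Recruit→Monitor = 4+7+9 = 20 ⇒ 20 weeks.
Since Monitor is critical, the -6 change carries straight to that chain (now 14 weeks).
Now Protocol→Sites→Database = 4+7+9 = 20 is longest, so the finish becomes 20 weeks.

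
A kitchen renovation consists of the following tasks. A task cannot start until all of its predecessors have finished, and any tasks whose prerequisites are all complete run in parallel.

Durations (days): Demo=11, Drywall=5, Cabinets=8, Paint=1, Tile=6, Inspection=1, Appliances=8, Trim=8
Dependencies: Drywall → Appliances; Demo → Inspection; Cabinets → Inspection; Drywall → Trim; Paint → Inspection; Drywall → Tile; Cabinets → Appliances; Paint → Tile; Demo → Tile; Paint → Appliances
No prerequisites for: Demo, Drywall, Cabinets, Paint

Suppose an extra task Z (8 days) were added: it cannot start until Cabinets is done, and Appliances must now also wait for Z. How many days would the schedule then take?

24

Originally the schedule takes 17 days.
With Z inserted, Appliances now waits for max(Cabinets, Paint, Drywall, Z).
New critical path: Cabinets→Z→Appliances = 8+8+8 = 24 ⇒ 24 days.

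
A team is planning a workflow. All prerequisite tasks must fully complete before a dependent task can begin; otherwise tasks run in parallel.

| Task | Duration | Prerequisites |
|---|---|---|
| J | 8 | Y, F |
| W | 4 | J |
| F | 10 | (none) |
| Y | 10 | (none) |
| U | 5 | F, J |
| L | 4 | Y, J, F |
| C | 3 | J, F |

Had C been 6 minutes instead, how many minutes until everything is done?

Actual critical path: Y→J→U = 10+8+5 = 23 ⇒ 23 minutes.
The longest path through C is only 21 minutes, so C has float 2.
The binding chain switches to Y→J→C = 10+8+6 = 24; finish 24 minutes.

24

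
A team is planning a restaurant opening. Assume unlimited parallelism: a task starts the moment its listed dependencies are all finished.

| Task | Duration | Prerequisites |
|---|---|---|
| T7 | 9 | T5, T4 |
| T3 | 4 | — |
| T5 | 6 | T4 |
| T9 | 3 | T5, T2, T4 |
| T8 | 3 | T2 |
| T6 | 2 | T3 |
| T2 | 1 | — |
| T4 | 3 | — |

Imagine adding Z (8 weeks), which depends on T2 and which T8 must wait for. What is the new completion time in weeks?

18

Originally the plan takes 18 weeks.
With Z inserted, T8 now waits for max(T2, Z).
New critical path: T4→T5→T7 = 3+6+9 = 18 ⇒ 18 weeks.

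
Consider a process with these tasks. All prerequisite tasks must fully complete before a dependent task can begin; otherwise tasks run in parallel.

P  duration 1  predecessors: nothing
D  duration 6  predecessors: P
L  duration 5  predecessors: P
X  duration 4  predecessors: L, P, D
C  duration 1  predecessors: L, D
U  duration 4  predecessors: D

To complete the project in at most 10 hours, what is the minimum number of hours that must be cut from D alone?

1

Current finish: 11 hours; target: 10.
D is on every critical path, so each hour cut from D cuts the finish by one (this holds down to a finish of 10).
Need 11 − 10 = 1 hour off D → D becomes 5 hours, finish becomes 10.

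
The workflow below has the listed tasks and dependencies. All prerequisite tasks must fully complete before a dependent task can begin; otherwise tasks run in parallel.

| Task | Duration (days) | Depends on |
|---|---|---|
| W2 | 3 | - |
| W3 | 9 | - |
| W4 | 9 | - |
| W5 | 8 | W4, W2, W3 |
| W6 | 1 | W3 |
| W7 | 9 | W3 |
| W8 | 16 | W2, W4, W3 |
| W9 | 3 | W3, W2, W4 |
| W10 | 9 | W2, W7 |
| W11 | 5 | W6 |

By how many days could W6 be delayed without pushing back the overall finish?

12

The longest chain is W3→W7→W10 = 9+9+9 = 27; overall finish 27 days.
The longest chain containing W6 totals 15 days.
So W6 can slip 22 − 10 = 12 days.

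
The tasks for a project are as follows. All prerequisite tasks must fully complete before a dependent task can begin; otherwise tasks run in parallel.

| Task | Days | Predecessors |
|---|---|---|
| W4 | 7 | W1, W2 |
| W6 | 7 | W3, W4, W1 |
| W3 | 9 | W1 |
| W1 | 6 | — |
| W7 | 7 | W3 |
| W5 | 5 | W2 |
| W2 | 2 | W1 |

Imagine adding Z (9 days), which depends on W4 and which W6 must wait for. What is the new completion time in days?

31

Originally the schedule takes 22 days.
With Z inserted, W6 now waits for max(W3, W4, W1, Z).
New critical path: W1→W2→W4→Z→W6 = 6+2+7+9+7 = 31 ⇒ 31 days.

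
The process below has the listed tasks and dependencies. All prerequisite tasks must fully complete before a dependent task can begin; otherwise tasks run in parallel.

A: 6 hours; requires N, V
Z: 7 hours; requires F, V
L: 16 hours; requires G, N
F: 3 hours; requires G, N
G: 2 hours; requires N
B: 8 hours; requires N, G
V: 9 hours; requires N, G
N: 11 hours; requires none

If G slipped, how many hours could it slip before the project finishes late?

0

Critical path: N→G→L = 11+2+16 = 29, so the finish is 29 hours.
G finishes as early as 13 and must finish by 13.
So G can slip 13 − 13 = 0 hours.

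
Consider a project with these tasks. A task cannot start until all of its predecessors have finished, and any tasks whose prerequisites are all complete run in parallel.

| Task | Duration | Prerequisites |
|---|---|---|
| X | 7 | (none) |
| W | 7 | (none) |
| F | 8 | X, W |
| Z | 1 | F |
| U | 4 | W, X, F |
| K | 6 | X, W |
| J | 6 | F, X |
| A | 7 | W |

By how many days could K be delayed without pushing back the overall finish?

8

The longest chain is X→F→J = 7+8+6 = 21; overall finish 21 days.
K finishes as early as 13 and must finish by 21.
So K can slip 21 − 13 = 8 days.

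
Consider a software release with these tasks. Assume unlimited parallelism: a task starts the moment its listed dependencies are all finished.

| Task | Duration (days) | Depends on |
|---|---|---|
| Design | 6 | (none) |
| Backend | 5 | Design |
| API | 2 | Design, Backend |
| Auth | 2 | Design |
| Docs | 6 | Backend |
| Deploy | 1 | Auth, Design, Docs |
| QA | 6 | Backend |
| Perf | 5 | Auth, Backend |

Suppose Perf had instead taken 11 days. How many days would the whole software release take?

22

As given, the longest chain is Design→Backend→Docs→Deploy = 6+5+6+1 = 18, so the finish is 18 days.
Perf is off the critical path — its longest chain is 16 days, giving 2 of slack.
The binding chain switches to Design→Backend→Perf = 6+5+11 = 22; finish 22 days.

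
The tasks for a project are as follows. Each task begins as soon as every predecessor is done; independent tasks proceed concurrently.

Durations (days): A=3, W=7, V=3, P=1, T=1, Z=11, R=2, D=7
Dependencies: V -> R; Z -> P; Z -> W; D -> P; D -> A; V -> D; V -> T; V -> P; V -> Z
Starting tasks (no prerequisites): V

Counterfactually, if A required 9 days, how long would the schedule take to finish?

Baseline: V→Z→W = 3+11+7 = 21 → 21 days.
A is off the critical path — its longest chain is 13 days, giving 8 of slack.
The critical path is still V→Z→W; finish is now 21 days.

21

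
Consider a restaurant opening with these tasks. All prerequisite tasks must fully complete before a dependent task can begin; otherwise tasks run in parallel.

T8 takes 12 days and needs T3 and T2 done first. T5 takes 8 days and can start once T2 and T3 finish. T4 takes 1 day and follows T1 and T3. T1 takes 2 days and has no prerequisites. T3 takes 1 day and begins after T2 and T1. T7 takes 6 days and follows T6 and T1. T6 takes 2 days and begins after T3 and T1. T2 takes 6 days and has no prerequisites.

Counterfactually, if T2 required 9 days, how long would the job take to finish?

22

Baseline: T2→T3→T8 = 6+1+12 = 19 → 19 days.
T2 is on the critical path; changing it to 9 makes that path 22 days.
That remains the longest chain; total 22 days.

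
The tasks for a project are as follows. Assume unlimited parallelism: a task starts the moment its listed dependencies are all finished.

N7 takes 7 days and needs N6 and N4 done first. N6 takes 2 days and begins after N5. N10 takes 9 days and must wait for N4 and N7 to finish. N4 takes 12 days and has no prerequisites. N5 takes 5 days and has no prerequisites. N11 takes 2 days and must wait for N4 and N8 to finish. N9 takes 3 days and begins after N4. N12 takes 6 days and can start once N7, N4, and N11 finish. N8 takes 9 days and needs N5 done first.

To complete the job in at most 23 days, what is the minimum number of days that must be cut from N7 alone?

Current finish: 28 days; target: 23.
N7 is on every critical path, so each day cut from N7 cuts the finish by one (this holds down to a finish of 22).
Need 28 − 23 = 5 days off N7 → N7 becomes 2 days, finish becomes 23.

5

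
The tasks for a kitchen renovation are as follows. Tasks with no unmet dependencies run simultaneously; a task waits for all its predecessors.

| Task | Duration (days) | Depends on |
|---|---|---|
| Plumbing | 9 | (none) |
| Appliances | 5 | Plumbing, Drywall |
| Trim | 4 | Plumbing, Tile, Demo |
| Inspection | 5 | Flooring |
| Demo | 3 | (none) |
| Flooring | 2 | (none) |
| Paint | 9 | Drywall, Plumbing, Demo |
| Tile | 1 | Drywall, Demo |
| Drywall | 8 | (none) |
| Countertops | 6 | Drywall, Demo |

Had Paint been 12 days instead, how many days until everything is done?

As given, the longest chain is Plumbing→Paint = 9+9 = 18, so the finish is 18 days.
Paint lies on that path, so at 12 days the path becomes 21 days.
The critical path is still Plumbing→Paint; finish is now 21 days.

21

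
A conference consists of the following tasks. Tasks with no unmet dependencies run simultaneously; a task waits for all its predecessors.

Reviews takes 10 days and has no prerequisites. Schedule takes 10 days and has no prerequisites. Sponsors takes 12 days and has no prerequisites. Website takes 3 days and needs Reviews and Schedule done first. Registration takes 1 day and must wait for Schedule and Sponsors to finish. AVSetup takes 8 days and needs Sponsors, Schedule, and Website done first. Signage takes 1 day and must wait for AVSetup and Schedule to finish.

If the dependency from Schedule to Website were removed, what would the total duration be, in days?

22

With the dependency in place, Reviews→Website→AVSetup→Signage = 10+3+8+1 = 22 sets the finish at 22 days.
Dropping Schedule→Website doesn't change Website's earliest start (10); another predecessor still binds.
The longest chain is now Reviews→Website→AVSetup→Signage = 10+3+8+1 = 22, so the schedule takes 22 days.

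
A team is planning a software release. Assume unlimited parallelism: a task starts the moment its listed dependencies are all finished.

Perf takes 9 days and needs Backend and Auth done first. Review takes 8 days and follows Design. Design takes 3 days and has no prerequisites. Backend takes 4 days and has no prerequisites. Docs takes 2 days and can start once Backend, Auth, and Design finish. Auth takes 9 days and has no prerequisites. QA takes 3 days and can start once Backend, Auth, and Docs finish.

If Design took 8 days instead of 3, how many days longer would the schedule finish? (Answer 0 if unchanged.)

0

Actual critical path: Auth→Perf = 9+9 = 18 ⇒ 18 days.
The longest path through Design is only 11 days, so Design has float 7.
No other chain overtakes it, so the finish is 18 days.
Change in finish: 18 − 18 = +0 days.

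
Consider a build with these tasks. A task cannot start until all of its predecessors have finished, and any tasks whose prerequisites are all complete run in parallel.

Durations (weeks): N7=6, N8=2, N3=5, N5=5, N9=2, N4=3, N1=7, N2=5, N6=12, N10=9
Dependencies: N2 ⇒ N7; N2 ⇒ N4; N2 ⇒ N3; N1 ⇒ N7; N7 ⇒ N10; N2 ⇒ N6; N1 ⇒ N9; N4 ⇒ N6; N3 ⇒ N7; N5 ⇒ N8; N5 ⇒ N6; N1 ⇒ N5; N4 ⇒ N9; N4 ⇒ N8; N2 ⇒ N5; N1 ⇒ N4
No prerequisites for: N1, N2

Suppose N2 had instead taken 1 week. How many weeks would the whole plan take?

The binding path is N2→N3→N7→N10 = 5+5+6+9 = 25; finish at 25 weeks.
Since N2 is critical, the -4 change carries straight to that chain (now 21 weeks).
The binding chain switches to N1→N5→N6 = 7+5+12 = 24; finish 24 weeks.

24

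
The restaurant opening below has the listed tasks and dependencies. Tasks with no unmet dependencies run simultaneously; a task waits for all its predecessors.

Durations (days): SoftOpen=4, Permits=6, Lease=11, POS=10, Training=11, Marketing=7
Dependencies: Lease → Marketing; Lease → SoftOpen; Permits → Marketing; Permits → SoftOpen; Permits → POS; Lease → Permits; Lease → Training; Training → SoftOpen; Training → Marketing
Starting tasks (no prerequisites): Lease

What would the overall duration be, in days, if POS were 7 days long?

Baseline: Lease→Training→Marketing = 11+11+7 = 29 → 29 days.
POS is off the critical path — its longest chain is 27 days, giving 2 of slack.
No other chain overtakes it, so the finish is 29 days.

29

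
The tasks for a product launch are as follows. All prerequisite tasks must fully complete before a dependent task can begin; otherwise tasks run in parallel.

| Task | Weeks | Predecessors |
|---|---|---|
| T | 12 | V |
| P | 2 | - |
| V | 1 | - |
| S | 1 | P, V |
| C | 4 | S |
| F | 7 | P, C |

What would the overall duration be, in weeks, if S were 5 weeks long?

18

Actual critical path: P→S→C→F = 2+1+4+7 = 14 ⇒ 14 weeks.
S lies on that path, so at 5 weeks the path becomes 18 weeks.
That remains the longest chain; total 18 weeks.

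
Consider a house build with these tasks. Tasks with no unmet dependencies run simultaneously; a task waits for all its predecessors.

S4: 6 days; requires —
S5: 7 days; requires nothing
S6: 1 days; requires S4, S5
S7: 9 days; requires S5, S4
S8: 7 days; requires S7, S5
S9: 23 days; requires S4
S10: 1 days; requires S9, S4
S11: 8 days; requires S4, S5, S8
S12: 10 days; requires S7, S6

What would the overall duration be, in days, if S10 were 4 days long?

33

Baseline: S5→S7→S8→S11 = 7+9+7+8 = 31 → 31 days.
The longest path through S10 is only 30 days, so S10 has float 1.
The binding chain switches to S4→S9→S10 = 6+23+4 = 33; finish 33 days.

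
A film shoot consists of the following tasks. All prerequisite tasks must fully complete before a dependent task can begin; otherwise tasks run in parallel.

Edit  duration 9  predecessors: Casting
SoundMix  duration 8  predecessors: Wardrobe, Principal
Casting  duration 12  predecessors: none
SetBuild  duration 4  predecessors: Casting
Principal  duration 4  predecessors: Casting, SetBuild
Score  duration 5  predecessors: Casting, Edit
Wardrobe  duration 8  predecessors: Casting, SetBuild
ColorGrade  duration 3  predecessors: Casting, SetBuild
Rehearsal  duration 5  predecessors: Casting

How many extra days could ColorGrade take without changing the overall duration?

Casting→SetBuild→Wardrobe→SoundMix = 12+4+8+8 = 32 sets the makespan at 32 days.
Longest path through ColorGrade: 19 days (earliest finish 19, latest finish 32).
Float = 32 − 19 = 13.

13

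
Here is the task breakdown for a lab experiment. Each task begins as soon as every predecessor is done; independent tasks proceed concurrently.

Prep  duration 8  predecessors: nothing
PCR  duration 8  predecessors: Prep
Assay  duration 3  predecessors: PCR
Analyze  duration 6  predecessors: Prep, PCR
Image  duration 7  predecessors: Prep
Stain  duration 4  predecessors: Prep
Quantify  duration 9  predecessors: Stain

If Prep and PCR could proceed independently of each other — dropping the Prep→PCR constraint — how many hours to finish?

21

Original critical path: Prep→PCR→Analyze = 8+8+6 = 22 ⇒ 22 hours.
Without Prep→PCR, PCR's earliest start moves from 8 to 0.
The longest chain is now Prep→Stain→Quantify = 8+4+9 = 21, so the project takes 21 hours.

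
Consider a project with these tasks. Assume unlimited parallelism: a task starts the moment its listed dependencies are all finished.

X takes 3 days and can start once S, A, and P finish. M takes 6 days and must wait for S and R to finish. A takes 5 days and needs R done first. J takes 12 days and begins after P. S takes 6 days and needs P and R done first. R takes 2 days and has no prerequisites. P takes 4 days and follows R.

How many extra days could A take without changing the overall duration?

8

R→P→S→M = 2+4+6+6 = 18 sets the makespan at 18 days.
The longest chain containing A totals 10 days.
So A can slip 15 − 7 = 8 days.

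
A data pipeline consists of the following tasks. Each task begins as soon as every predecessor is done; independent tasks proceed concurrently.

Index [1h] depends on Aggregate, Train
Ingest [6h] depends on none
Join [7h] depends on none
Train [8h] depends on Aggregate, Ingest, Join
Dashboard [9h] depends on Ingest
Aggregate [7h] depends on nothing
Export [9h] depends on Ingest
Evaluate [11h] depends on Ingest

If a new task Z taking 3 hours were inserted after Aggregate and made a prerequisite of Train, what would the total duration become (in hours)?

19

Originally the plan takes 17 hours.
With Z inserted, Train now waits for max(Aggregate, Ingest, Join, Z).
New critical path: Aggregate→Z→Train→Index = 7+3+8+1 = 19 ⇒ 19 hours.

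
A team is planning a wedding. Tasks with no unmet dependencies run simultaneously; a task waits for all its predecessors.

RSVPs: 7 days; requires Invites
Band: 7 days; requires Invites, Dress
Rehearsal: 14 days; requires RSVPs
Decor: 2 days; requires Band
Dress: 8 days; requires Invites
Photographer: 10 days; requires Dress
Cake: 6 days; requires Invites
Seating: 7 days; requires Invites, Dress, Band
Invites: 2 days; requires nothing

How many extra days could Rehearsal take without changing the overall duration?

1

The longest chain is Invites→Dress→Band→Seating = 2+8+7+7 = 24; overall finish 24 days.
Longest path through Rehearsal: 23 days (earliest finish 23, latest finish 24).
So Rehearsal can slip 24 − 23 = 1 day.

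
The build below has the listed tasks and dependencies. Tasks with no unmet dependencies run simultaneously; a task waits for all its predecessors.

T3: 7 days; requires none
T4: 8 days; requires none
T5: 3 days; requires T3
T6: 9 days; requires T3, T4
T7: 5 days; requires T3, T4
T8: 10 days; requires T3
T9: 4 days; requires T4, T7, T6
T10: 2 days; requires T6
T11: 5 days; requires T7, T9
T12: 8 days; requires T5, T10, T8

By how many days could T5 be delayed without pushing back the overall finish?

T4→T6→T10→T12 = 8+9+2+8 = 27 sets the makespan at 27 days.
Longest path through T5: 18 days (earliest finish 10, latest finish 19).
Slack of T5 = 16 − 7 = 9 days.

9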